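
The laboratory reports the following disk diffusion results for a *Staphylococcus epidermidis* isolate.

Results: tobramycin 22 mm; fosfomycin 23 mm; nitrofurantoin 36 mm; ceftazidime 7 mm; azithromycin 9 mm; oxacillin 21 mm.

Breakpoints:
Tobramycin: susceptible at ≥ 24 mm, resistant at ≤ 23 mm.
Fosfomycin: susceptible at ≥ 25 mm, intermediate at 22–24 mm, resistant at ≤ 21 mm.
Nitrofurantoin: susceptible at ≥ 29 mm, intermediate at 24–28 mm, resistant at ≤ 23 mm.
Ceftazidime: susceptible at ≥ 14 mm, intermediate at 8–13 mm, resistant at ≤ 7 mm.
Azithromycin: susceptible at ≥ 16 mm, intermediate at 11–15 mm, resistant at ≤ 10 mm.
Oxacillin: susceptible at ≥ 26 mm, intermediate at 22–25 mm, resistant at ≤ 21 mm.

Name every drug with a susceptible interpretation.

nitrofurantoin

Tobramycin: 22 mm is ≤ 23 mm → R
Fosfomycin: 23 mm is in 22–24 mm → Intermediate
Nitrofurantoin (36 mm) ≥ 29 mm → susceptible
Ceftazidime: 7 mm is ≤ 7 mm — resistant
Azithromycin: 9 mm is ≤ 10 mm ⇒ resistant
Oxacillin: 21 mm is ≤ 21 mm → R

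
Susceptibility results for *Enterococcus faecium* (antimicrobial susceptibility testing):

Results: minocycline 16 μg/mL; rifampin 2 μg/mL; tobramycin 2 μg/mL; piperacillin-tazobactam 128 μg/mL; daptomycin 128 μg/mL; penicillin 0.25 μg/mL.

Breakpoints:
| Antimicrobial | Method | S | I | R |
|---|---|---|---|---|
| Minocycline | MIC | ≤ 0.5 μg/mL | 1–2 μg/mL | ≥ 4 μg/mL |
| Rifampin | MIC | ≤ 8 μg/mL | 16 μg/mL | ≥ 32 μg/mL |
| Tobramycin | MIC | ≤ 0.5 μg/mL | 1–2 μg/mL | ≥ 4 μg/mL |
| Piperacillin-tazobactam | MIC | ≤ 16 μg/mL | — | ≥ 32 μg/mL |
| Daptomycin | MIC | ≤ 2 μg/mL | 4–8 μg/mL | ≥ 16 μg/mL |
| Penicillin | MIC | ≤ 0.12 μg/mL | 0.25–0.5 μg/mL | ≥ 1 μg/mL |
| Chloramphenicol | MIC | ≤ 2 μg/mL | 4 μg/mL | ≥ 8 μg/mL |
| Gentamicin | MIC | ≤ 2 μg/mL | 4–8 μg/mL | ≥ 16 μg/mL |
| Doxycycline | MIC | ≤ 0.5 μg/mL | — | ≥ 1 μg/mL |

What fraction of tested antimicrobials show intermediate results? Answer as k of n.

Minocycline: 16 μg/mL is ≥ 4 μg/mL — Resistant
Rifampin: 2 μg/mL is ≤ 8 μg/mL → S
Tobramycin 2 μg/mL: in 1–2 μg/mL → I
Piperacillin-tazobactam: 128 μg/mL is ≥ 32 μg/mL — Resistant
Daptomycin (128 μg/mL) ≥ 16 μg/mL — Resistant
Penicillin 0.25 μg/mL: in 0.25–0.5 μg/mL → I
Intermediate: 2/6

2 of 6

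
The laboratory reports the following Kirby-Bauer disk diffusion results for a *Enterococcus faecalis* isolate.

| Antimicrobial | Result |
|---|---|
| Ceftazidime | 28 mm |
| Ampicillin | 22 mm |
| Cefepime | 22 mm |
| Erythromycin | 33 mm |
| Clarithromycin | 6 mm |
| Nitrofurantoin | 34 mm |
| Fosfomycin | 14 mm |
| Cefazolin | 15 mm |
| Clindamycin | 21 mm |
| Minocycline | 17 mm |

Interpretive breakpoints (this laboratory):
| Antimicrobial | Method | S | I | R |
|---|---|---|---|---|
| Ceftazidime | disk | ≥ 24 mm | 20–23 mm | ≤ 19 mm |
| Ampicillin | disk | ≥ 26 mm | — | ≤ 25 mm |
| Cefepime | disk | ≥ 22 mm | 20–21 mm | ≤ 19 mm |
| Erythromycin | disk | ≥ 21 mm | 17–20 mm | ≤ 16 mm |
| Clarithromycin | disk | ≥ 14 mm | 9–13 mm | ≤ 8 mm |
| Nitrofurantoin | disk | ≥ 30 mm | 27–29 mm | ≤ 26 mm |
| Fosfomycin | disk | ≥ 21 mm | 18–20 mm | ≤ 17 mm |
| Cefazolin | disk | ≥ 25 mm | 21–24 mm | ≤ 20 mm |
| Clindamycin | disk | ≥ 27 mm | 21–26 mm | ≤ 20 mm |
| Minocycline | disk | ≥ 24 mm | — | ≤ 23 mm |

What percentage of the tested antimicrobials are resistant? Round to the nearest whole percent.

50%

Ceftazidime 28 mm: ≥ 24 mm — susceptible
Ampicillin: 22 mm is ≤ 25 mm — R
Cefepime 22 mm: ≥ 22 mm — S
Erythromycin: 33 mm is ≥ 21 mm — S
Clarithromycin: 6 mm is ≤ 8 mm — resistant
Nitrofurantoin 34 mm: ≥ 30 mm → susceptible
Fosfomycin: 14 mm is ≤ 17 mm → Resistant
Cefazolin (15 mm) ≤ 20 mm → R
Clindamycin (21 mm) in 21–26 mm → Intermediate
Minocycline: 17 mm is ≤ 23 mm ⇒ Resistant
Resistant: 5/10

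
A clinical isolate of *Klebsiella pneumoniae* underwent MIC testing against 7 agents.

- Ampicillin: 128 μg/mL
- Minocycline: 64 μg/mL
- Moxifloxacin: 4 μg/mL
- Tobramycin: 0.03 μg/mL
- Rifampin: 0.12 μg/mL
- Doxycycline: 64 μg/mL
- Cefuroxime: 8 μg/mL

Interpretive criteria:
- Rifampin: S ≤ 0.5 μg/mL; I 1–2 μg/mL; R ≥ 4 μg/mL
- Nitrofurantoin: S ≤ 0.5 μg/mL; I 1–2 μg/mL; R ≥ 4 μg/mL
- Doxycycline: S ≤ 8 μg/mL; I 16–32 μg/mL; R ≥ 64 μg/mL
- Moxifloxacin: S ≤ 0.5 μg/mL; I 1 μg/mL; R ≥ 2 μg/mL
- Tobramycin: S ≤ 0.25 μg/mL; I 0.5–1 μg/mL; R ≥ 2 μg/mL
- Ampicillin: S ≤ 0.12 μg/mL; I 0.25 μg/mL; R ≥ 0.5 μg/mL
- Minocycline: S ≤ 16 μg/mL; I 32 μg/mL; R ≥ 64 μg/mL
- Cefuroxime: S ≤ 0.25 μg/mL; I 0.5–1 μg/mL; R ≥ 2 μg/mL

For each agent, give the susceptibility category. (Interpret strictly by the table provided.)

R, R, R, S, S, R, R

Ampicillin 128 μg/mL: ≥ 0.5 μg/mL — Resistant
Minocycline: 64 μg/mL is ≥ 64 μg/mL — resistant
Moxifloxacin: 4 μg/mL is ≥ 2 μg/mL — R
Tobramycin (0.03 μg/mL) ≤ 0.25 μg/mL — S
Rifampin 0.12 μg/mL: ≤ 0.5 μg/mL — S
Doxycycline: 64 μg/mL is ≥ 64 μg/mL ⇒ Resistant
Cefuroxime: 8 μg/mL is ≥ 2 μg/mL — Resistant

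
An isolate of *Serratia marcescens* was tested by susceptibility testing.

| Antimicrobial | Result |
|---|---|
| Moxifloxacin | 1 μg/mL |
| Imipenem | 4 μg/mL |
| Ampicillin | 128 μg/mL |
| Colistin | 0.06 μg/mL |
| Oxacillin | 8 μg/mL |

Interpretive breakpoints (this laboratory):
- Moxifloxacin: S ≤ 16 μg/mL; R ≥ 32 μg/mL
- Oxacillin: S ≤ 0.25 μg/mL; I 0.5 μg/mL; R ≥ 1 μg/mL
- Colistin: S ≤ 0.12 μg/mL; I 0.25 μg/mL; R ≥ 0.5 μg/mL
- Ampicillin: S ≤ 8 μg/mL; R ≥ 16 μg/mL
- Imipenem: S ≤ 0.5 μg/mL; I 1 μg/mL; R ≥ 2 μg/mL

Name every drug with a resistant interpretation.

Moxifloxacin (1 μg/mL) ≤ 16 μg/mL — Susceptible
Imipenem 4 μg/mL: ≥ 2 μg/mL → R
Ampicillin (128 μg/mL) ≥ 16 μg/mL → resistant
Colistin (0.06 μg/mL) ≤ 0.12 μg/mL ⇒ Susceptible
Oxacillin 8 μg/mL: ≥ 1 μg/mL ⇒ Resistant

imipenem, ampicillin, oxacillin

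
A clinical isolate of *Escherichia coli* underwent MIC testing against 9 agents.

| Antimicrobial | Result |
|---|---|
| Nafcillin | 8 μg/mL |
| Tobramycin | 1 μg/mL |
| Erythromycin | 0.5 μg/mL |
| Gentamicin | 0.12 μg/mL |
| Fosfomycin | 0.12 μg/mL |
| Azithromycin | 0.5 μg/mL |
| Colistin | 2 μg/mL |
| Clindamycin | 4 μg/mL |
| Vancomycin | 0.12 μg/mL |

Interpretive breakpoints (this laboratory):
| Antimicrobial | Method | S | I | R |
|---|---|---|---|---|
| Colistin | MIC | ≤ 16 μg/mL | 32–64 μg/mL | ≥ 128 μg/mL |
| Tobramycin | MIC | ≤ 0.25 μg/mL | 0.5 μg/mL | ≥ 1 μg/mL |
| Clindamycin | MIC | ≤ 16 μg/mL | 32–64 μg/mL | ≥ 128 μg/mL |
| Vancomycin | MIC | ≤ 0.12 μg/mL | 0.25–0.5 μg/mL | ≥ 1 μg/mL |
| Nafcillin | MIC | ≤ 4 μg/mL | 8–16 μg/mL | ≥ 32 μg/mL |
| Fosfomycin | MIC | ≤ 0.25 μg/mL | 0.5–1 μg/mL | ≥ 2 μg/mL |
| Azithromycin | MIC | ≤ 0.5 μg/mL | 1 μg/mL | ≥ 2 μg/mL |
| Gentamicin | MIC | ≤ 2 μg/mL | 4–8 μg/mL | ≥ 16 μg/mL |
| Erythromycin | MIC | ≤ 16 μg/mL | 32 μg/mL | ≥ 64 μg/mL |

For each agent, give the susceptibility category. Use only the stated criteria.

I, R, S, S, S, S, S, S, S

Nafcillin: 8 μg/mL is in 8–16 μg/mL — intermediate
Tobramycin (1 μg/mL) ≥ 1 μg/mL — R
Erythromycin 0.5 μg/mL: ≤ 16 μg/mL ⇒ susceptible
Gentamicin (0.12 μg/mL) ≤ 2 μg/mL — Susceptible
Fosfomycin (0.12 μg/mL) ≤ 0.25 μg/mL ⇒ S
Azithromycin (0.5 μg/mL) ≤ 0.5 μg/mL → susceptible
Colistin: 2 μg/mL is ≤ 16 μg/mL ⇒ S
Clindamycin (4 μg/mL) ≤ 16 μg/mL → Susceptible
Vancomycin 0.12 μg/mL: ≤ 0.12 μg/mL ⇒ Susceptible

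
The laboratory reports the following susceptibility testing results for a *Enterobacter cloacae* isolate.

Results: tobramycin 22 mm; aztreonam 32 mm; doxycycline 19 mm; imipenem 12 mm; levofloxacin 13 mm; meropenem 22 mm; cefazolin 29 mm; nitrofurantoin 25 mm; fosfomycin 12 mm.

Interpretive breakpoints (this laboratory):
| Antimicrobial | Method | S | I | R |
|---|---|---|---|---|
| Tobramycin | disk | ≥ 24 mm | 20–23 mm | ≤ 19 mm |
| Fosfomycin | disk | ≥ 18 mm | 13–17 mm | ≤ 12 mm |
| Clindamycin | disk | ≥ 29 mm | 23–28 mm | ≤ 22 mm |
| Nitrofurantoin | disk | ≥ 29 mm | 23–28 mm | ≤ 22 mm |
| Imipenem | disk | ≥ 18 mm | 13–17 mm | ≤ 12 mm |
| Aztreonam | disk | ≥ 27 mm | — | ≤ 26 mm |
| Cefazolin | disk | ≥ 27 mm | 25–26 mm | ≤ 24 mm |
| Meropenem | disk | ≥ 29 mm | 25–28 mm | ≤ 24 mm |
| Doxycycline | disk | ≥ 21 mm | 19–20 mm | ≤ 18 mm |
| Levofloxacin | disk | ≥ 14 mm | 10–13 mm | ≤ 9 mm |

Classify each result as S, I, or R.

Tobramycin (22 mm) in 20–23 mm — intermediate
Aztreonam: 32 mm is ≥ 27 mm → Susceptible
Doxycycline (19 mm) in 19–20 mm → Intermediate
Imipenem (12 mm) ≤ 12 mm ⇒ R
Levofloxacin (13 mm) in 10–13 mm — intermediate
Meropenem: 22 mm is ≤ 24 mm → resistant
Cefazolin (29 mm) ≥ 27 mm — Susceptible
Nitrofurantoin (25 mm) in 23–28 mm — I
Fosfomycin: 12 mm is ≤ 12 mm — resistant

I, S, I, R, I, R, S, I, R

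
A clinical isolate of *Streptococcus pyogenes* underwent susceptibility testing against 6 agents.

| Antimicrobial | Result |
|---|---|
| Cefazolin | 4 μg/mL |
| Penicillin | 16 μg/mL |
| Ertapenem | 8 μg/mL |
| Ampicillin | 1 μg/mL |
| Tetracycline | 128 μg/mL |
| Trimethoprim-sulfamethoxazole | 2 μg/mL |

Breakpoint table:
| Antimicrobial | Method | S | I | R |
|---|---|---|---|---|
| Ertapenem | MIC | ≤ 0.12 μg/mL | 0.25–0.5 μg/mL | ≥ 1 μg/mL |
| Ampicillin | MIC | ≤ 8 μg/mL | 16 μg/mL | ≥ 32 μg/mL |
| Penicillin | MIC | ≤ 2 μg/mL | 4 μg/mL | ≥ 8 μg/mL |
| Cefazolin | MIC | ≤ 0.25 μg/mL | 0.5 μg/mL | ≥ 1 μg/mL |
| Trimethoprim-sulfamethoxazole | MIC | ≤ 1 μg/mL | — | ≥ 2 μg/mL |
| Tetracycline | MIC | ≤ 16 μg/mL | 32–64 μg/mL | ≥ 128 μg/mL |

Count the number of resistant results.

Cefazolin (4 μg/mL) ≥ 1 μg/mL — resistant
Penicillin (16 μg/mL) ≥ 8 μg/mL — R
Ertapenem: 8 μg/mL is ≥ 1 μg/mL → Resistant
Ampicillin: 1 μg/mL is ≤ 8 μg/mL ⇒ S
Tetracycline (128 μg/mL) ≥ 128 μg/mL ⇒ resistant
Trimethoprim-sulfamethoxazole 2 μg/mL: ≥ 2 μg/mL ⇒ Resistant
Resistant: 5

5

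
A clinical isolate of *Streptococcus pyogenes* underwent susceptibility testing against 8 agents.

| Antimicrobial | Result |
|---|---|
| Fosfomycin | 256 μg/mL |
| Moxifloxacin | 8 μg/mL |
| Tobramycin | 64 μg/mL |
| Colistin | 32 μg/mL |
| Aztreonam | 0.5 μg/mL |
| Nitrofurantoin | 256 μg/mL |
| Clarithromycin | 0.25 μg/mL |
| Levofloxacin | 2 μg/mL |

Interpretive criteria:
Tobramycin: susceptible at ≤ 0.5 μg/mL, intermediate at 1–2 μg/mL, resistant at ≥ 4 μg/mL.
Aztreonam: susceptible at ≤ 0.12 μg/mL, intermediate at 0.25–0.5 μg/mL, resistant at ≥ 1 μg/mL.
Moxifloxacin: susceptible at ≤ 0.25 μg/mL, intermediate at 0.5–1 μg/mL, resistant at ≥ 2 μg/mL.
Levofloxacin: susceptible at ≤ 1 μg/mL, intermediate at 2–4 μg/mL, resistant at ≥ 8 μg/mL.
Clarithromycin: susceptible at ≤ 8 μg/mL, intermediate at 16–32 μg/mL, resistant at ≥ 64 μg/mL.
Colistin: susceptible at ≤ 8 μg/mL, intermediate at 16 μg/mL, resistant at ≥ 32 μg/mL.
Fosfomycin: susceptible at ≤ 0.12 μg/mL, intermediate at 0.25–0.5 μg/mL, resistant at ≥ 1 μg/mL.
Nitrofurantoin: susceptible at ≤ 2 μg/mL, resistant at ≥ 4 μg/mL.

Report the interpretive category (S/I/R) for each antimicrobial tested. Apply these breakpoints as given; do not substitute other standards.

R, R, R, R, I, R, S, I

Fosfomycin: 256 μg/mL is ≥ 1 μg/mL → R
Moxifloxacin: 8 μg/mL is ≥ 2 μg/mL — resistant
Tobramycin (64 μg/mL) ≥ 4 μg/mL — R
Colistin: 32 μg/mL is ≥ 32 μg/mL ⇒ R
Aztreonam 0.5 μg/mL: in 0.25–0.5 μg/mL ⇒ intermediate
Nitrofurantoin (256 μg/mL) ≥ 4 μg/mL → R
Clarithromycin (0.25 μg/mL) ≤ 8 μg/mL → Susceptible
Levofloxacin: 2 μg/mL is in 2–4 μg/mL — intermediate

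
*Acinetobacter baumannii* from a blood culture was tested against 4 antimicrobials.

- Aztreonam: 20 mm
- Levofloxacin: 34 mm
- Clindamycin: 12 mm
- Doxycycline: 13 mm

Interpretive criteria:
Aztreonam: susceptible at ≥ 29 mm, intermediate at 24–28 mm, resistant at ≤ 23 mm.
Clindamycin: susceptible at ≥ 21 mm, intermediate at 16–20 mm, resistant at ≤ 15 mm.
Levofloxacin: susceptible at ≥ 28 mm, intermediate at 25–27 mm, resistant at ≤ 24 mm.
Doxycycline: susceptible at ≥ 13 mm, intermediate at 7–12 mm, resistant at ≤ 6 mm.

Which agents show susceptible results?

levofloxacin, doxycycline

Aztreonam: 20 mm is ≤ 23 mm → resistant
Levofloxacin (34 mm) ≥ 28 mm → Susceptible
Clindamycin: 12 mm is ≤ 15 mm ⇒ Resistant
Doxycycline (13 mm) ≥ 13 mm — susceptible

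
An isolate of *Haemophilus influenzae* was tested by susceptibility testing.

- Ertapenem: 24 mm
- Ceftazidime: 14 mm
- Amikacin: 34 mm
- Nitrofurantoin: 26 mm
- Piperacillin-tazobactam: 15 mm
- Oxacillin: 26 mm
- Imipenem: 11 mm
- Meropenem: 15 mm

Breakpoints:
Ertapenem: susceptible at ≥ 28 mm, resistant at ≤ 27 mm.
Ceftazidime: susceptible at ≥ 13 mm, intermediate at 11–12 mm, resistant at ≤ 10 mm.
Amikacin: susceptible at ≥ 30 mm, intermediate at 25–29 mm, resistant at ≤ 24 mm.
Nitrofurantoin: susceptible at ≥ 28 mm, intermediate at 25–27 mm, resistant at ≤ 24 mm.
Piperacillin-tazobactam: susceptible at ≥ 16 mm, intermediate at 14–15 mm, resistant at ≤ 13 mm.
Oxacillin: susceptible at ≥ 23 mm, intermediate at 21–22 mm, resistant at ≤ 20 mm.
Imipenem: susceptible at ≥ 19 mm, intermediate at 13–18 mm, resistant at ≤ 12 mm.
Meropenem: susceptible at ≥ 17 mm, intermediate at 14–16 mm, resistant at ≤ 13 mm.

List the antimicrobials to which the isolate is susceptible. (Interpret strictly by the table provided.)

Ertapenem 24 mm: ≤ 27 mm → R
Ceftazidime: 14 mm is ≥ 13 mm ⇒ S
Amikacin 34 mm: ≥ 30 mm — S
Nitrofurantoin (26 mm) in 25–27 mm → I
Piperacillin-tazobactam (15 mm) in 14–15 mm — I
Oxacillin: 26 mm is ≥ 23 mm — S
Imipenem 11 mm: ≤ 12 mm ⇒ R
Meropenem (15 mm) in 14–16 mm → I

ceftazidime, amikacin, oxacillin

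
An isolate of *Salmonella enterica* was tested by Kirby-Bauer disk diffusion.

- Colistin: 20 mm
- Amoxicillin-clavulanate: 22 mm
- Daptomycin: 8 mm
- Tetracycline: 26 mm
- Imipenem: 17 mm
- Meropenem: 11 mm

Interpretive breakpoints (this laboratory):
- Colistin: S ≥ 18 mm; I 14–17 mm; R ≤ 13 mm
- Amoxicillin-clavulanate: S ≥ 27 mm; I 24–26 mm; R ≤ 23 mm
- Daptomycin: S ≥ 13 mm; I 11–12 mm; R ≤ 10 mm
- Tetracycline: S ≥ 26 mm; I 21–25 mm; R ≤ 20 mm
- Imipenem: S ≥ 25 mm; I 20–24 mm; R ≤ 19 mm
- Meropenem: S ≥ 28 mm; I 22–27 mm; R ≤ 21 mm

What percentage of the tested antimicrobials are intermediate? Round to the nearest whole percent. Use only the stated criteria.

0%

Colistin (20 mm) ≥ 18 mm ⇒ S
Amoxicillin-clavulanate 22 mm: ≤ 23 mm → Resistant
Daptomycin (8 mm) ≤ 10 mm — R
Tetracycline (26 mm) ≥ 26 mm ⇒ susceptible
Imipenem (17 mm) ≤ 19 mm ⇒ Resistant
Meropenem: 11 mm is ≤ 21 mm ⇒ Resistant
Intermediate: 0/6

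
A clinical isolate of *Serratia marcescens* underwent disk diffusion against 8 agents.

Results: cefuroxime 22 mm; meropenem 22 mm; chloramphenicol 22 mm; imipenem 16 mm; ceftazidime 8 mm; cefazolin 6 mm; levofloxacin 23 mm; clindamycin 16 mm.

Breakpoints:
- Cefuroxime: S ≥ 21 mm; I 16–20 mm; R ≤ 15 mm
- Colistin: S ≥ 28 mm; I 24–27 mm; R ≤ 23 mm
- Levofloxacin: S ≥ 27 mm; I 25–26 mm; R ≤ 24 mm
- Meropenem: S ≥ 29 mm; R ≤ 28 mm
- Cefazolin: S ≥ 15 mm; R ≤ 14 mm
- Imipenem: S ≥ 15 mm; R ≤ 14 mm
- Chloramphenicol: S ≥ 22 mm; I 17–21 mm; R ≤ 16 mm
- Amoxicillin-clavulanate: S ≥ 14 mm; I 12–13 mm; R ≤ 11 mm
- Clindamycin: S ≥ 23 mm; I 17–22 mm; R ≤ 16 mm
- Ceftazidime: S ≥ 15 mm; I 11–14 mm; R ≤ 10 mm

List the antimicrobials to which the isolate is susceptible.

Cefuroxime 22 mm: ≥ 21 mm — susceptible
Meropenem 22 mm: ≤ 28 mm → Resistant
Chloramphenicol 22 mm: ≥ 22 mm → S
Imipenem 16 mm: ≥ 15 mm → Susceptible
Ceftazidime: 8 mm is ≤ 10 mm — resistant
Cefazolin 6 mm: ≤ 14 mm — Resistant
Levofloxacin 23 mm: ≤ 24 mm → Resistant
Clindamycin 16 mm: ≤ 16 mm — Resistant

cefuroxime, chloramphenicol, imipenem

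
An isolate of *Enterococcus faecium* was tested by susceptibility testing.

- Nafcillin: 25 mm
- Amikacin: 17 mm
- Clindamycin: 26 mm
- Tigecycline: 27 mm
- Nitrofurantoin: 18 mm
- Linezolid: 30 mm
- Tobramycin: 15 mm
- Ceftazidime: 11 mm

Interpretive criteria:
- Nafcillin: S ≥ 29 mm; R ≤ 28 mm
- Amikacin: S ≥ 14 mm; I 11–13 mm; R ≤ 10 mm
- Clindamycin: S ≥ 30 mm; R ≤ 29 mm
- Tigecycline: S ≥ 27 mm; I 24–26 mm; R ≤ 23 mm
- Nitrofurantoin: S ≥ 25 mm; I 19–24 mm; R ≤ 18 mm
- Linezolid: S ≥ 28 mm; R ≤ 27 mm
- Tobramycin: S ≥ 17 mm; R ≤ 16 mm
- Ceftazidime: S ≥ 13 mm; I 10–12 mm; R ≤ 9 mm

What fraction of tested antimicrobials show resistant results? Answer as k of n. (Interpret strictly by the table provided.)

4 of 8

Nafcillin (25 mm) ≤ 28 mm ⇒ R
Amikacin: 17 mm is ≥ 14 mm — susceptible
Clindamycin: 26 mm is ≤ 29 mm ⇒ resistant
Tigecycline: 27 mm is ≥ 27 mm → Susceptible
Nitrofurantoin 18 mm: ≤ 18 mm → R
Linezolid (30 mm) ≥ 28 mm → S
Tobramycin 15 mm: ≤ 16 mm → R
Ceftazidime: 11 mm is in 10–12 mm → I
Resistant: 4/8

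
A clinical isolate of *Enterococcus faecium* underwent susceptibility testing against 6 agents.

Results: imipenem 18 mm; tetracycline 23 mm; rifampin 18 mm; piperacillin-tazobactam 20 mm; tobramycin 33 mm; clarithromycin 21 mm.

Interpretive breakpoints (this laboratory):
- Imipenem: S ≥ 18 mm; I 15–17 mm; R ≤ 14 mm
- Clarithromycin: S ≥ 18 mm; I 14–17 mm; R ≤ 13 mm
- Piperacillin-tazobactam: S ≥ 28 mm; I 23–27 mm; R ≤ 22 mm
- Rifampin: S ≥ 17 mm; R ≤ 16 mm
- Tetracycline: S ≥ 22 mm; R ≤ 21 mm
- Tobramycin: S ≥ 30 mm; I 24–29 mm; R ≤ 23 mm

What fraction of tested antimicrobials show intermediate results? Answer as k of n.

0 of 6

Imipenem: 18 mm is ≥ 18 mm ⇒ Susceptible
Tetracycline 23 mm: ≥ 22 mm ⇒ Susceptible
Rifampin: 18 mm is ≥ 17 mm → susceptible
Piperacillin-tazobactam 20 mm: ≤ 22 mm — resistant
Tobramycin: 33 mm is ≥ 30 mm — Susceptible
Clarithromycin: 21 mm is ≥ 18 mm → susceptible
Intermediate: 0/6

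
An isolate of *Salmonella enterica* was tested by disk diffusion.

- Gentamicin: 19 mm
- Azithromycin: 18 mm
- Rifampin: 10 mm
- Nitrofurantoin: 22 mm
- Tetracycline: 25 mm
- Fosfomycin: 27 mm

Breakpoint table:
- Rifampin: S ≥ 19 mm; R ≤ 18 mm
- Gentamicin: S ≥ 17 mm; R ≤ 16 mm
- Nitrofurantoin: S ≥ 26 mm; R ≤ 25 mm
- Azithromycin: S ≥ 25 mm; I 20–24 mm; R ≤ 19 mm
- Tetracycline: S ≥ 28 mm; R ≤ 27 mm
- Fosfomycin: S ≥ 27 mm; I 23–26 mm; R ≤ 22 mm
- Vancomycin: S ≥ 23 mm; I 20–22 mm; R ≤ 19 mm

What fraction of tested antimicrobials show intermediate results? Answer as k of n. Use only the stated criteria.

0 of 6

Gentamicin (19 mm) ≥ 17 mm ⇒ Susceptible
Azithromycin 18 mm: ≤ 19 mm ⇒ resistant
Rifampin: 10 mm is ≤ 18 mm ⇒ resistant
Nitrofurantoin 22 mm: ≤ 25 mm — Resistant
Tetracycline: 25 mm is ≤ 27 mm — resistant
Fosfomycin: 27 mm is ≥ 27 mm → susceptible
Intermediate: 0/6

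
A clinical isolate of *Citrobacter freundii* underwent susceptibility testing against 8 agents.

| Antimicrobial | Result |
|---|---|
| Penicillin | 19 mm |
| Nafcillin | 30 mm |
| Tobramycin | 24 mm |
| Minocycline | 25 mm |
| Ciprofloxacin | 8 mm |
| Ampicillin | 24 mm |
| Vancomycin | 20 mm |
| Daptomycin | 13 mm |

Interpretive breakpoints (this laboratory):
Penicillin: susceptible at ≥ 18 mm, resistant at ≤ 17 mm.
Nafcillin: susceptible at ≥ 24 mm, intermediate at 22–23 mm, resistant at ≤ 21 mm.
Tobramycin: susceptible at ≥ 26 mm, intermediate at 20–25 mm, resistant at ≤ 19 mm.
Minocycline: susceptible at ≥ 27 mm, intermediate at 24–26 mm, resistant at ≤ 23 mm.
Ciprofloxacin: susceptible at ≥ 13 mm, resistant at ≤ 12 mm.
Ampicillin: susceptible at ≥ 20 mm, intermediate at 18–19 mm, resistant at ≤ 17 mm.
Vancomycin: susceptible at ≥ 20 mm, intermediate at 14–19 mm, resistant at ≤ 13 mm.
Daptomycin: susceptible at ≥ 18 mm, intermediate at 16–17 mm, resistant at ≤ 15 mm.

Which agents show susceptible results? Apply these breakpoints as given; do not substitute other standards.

Penicillin 19 mm: ≥ 18 mm → S
Nafcillin (30 mm) ≥ 24 mm — Susceptible
Tobramycin (24 mm) in 20–25 mm ⇒ Intermediate
Minocycline (25 mm) in 24–26 mm ⇒ I
Ciprofloxacin: 8 mm is ≤ 12 mm → Resistant
Ampicillin 24 mm: ≥ 20 mm ⇒ Susceptible
Vancomycin 20 mm: ≥ 20 mm ⇒ S
Daptomycin 13 mm: ≤ 15 mm — R

penicillin, nafcillin, ampicillin, vancomycin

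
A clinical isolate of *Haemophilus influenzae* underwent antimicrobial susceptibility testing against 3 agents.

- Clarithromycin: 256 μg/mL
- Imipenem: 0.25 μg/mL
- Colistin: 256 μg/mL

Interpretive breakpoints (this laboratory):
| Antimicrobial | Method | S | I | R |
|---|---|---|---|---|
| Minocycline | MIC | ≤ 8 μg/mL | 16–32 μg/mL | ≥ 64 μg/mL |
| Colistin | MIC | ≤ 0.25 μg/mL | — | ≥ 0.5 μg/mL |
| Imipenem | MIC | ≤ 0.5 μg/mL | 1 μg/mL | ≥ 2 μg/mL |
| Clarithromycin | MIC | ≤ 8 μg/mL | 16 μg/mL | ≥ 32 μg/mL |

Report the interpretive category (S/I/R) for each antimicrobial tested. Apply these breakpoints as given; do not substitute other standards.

Clarithromycin 256 μg/mL: ≥ 32 μg/mL — resistant
Imipenem: 0.25 μg/mL is ≤ 0.5 μg/mL ⇒ S
Colistin: 256 μg/mL is ≥ 0.5 μg/mL → Resistant

R, S, R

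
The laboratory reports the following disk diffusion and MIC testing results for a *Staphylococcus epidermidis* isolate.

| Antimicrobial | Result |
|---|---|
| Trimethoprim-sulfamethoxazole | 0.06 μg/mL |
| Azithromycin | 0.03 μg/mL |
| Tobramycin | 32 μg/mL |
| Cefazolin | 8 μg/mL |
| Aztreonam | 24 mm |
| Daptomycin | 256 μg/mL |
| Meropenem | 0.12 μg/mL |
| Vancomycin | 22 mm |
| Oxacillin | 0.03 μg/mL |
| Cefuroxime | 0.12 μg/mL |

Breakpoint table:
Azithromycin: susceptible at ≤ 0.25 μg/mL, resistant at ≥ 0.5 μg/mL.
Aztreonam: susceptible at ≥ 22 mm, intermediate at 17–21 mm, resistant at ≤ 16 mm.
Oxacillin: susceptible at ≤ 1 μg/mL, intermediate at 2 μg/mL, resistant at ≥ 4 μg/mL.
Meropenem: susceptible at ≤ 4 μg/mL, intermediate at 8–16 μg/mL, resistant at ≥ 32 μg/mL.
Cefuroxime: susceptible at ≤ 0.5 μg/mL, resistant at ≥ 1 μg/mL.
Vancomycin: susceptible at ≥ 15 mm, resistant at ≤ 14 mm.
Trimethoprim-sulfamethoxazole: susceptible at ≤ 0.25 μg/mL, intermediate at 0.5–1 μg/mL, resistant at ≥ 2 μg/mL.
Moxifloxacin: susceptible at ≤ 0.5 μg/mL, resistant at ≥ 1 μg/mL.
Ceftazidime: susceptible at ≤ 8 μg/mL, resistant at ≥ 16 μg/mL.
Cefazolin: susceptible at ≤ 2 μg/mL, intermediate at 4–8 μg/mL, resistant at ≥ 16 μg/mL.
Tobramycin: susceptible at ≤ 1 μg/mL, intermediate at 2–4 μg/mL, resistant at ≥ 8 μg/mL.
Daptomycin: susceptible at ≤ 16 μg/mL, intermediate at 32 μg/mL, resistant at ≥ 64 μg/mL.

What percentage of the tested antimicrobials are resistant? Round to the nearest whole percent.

20%

Trimethoprim-sulfamethoxazole (0.06 μg/mL) ≤ 0.25 μg/mL ⇒ Susceptible
Azithromycin (0.03 μg/mL) ≤ 0.25 μg/mL ⇒ Susceptible
Tobramycin 32 μg/mL: ≥ 8 μg/mL → R
Cefazolin: 8 μg/mL is in 4–8 μg/mL ⇒ intermediate
Aztreonam: 24 mm is ≥ 22 mm ⇒ S
Daptomycin 256 μg/mL: ≥ 64 μg/mL — R
Meropenem (0.12 μg/mL) ≤ 4 μg/mL → Susceptible
Vancomycin: 22 mm is ≥ 15 mm ⇒ susceptible
Oxacillin: 0.03 μg/mL is ≤ 1 μg/mL → S
Cefuroxime 0.12 μg/mL: ≤ 0.5 μg/mL ⇒ susceptible
Resistant: 2/10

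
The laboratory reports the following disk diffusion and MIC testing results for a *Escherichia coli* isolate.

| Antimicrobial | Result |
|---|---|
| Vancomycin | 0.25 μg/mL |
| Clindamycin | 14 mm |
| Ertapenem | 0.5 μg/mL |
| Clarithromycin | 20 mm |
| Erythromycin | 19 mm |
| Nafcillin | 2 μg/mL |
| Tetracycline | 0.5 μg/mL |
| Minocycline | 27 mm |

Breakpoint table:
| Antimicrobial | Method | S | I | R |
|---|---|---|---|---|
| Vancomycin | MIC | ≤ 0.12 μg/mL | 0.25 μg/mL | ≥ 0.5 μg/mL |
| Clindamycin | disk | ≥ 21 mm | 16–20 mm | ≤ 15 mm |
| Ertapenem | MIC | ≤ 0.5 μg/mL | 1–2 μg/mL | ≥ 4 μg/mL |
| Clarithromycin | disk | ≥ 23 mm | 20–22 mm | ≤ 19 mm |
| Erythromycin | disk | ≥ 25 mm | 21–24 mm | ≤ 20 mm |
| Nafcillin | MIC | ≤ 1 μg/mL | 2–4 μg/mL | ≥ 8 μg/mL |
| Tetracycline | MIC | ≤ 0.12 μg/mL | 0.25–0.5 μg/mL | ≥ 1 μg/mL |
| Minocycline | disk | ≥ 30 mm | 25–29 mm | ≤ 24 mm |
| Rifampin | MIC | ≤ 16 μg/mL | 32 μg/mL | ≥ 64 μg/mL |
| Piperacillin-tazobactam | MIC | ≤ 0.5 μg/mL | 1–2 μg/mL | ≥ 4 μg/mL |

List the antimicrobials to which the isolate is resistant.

clindamycin, erythromycin

Vancomycin 0.25 μg/mL: = 0.25 μg/mL ⇒ intermediate
Clindamycin (14 mm) ≤ 15 mm — resistant
Ertapenem: 0.5 μg/mL is ≤ 0.5 μg/mL ⇒ Susceptible
Clarithromycin 20 mm: in 20–22 mm — Intermediate
Erythromycin (19 mm) ≤ 20 mm ⇒ resistant
Nafcillin: 2 μg/mL is in 2–4 μg/mL ⇒ intermediate
Tetracycline (0.5 μg/mL) in 0.25–0.5 μg/mL → I
Minocycline 27 mm: in 25–29 mm ⇒ intermediate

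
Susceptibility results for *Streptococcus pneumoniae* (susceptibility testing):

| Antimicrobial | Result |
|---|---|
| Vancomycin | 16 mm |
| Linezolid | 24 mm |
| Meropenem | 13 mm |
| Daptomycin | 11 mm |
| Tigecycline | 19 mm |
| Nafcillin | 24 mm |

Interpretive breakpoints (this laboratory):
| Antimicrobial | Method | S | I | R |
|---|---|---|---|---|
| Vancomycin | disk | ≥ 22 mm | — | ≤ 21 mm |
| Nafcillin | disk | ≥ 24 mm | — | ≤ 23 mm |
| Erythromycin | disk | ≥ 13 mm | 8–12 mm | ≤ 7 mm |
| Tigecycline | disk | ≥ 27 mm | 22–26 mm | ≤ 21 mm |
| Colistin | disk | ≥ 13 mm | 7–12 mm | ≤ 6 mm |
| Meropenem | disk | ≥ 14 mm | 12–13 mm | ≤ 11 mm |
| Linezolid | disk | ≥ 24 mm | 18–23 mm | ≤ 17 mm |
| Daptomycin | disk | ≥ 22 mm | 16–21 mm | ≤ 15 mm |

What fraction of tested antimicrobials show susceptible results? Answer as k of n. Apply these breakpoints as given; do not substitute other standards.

2 of 6

Vancomycin 16 mm: ≤ 21 mm — resistant
Linezolid 24 mm: ≥ 24 mm → susceptible
Meropenem: 13 mm is in 12–13 mm ⇒ Intermediate
Daptomycin 11 mm: ≤ 15 mm — Resistant
Tigecycline 19 mm: ≤ 21 mm → R
Nafcillin 24 mm: ≥ 24 mm — Susceptible
Susceptible: 2/6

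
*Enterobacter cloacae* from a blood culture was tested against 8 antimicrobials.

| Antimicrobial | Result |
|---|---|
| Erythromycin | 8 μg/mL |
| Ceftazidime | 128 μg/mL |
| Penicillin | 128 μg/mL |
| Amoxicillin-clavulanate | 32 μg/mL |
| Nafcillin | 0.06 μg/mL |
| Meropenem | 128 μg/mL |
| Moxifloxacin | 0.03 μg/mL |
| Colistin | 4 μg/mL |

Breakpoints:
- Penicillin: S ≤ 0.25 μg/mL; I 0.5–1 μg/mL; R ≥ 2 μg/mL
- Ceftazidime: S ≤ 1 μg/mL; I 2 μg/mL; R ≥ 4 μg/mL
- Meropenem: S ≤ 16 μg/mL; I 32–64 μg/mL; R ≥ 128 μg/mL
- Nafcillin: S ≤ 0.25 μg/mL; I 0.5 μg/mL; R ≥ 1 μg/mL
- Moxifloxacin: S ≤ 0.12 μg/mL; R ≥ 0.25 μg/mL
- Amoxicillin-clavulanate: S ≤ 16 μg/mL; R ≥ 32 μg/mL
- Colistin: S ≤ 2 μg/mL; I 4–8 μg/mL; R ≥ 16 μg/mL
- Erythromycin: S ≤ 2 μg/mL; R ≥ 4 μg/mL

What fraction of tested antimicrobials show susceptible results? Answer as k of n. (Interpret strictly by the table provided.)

Erythromycin (8 μg/mL) ≥ 4 μg/mL — resistant
Ceftazidime 128 μg/mL: ≥ 4 μg/mL → R
Penicillin 128 μg/mL: ≥ 2 μg/mL → R
Amoxicillin-clavulanate 32 μg/mL: ≥ 32 μg/mL ⇒ R
Nafcillin 0.06 μg/mL: ≤ 0.25 μg/mL → S
Meropenem: 128 μg/mL is ≥ 128 μg/mL — resistant
Moxifloxacin 0.03 μg/mL: ≤ 0.12 μg/mL — susceptible
Colistin: 4 μg/mL is in 4–8 μg/mL → I
Susceptible: 2/8

2 of 8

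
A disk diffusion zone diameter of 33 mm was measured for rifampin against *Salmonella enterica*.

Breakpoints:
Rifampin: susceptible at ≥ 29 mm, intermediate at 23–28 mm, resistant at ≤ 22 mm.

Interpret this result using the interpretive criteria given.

Rifampin 33 mm: ≥ 29 mm — S

S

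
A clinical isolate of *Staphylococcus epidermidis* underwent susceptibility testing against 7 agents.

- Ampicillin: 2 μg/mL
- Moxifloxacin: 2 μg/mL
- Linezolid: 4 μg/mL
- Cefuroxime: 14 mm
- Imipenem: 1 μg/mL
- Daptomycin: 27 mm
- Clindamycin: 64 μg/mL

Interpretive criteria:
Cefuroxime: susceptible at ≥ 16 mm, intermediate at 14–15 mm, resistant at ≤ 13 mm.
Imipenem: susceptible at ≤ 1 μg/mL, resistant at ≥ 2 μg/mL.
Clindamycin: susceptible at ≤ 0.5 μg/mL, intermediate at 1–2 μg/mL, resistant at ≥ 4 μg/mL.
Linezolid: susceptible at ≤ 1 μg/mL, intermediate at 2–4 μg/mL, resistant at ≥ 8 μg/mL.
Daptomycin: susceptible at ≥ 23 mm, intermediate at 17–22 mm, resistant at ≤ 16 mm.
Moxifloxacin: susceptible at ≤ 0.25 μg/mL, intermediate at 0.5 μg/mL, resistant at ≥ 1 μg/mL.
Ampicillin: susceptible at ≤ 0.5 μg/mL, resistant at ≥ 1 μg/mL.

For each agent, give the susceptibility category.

R, R, I, I, S, S, R

Ampicillin: 2 μg/mL is ≥ 1 μg/mL → R
Moxifloxacin (2 μg/mL) ≥ 1 μg/mL — R
Linezolid: 4 μg/mL is in 2–4 μg/mL ⇒ Intermediate
Cefuroxime: 14 mm is in 14–15 mm — Intermediate
Imipenem 1 μg/mL: ≤ 1 μg/mL ⇒ S
Daptomycin (27 mm) ≥ 23 mm → susceptible
Clindamycin: 64 μg/mL is ≥ 4 μg/mL → R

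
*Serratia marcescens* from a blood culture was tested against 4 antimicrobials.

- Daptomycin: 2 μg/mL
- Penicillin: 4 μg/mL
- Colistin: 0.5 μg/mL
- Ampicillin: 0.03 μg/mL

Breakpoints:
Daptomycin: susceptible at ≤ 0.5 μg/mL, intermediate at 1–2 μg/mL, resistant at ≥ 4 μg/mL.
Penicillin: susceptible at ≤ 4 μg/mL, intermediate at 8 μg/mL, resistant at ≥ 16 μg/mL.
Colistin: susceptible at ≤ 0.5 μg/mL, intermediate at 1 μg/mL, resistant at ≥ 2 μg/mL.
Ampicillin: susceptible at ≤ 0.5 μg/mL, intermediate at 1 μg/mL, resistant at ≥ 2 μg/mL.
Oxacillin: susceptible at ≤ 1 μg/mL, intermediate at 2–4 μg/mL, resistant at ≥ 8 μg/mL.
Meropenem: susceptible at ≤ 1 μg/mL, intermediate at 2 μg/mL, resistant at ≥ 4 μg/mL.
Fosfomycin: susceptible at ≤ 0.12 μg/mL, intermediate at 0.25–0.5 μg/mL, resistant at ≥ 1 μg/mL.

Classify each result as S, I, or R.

I, S, S, S

Daptomycin (2 μg/mL) in 1–2 μg/mL ⇒ I
Penicillin (4 μg/mL) ≤ 4 μg/mL — S
Colistin (0.5 μg/mL) ≤ 0.5 μg/mL ⇒ susceptible
Ampicillin: 0.03 μg/mL is ≤ 0.5 μg/mL → Susceptible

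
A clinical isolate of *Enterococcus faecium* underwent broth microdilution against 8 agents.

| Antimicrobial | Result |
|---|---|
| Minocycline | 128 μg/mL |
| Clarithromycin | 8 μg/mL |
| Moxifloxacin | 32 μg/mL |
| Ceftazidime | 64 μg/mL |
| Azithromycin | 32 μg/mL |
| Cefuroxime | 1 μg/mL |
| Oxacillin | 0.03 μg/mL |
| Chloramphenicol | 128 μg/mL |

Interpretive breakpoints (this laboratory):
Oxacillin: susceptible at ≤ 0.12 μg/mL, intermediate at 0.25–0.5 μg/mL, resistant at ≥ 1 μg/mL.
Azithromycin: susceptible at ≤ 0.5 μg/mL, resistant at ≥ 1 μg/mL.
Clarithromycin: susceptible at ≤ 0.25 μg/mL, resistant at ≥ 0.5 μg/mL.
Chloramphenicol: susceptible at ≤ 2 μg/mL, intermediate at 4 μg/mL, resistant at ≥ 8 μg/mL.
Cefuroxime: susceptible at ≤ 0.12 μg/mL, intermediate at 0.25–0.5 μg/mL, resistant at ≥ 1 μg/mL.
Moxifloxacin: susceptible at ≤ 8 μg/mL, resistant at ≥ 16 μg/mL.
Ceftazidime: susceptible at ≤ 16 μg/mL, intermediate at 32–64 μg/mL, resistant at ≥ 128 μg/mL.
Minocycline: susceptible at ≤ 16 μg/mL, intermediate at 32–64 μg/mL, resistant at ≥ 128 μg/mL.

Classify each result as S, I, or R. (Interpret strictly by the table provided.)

Minocycline (128 μg/mL) ≥ 128 μg/mL → R
Clarithromycin: 8 μg/mL is ≥ 0.5 μg/mL → Resistant
Moxifloxacin (32 μg/mL) ≥ 16 μg/mL — Resistant
Ceftazidime 64 μg/mL: in 32–64 μg/mL — Intermediate
Azithromycin (32 μg/mL) ≥ 1 μg/mL ⇒ resistant
Cefuroxime 1 μg/mL: ≥ 1 μg/mL — Resistant
Oxacillin: 0.03 μg/mL is ≤ 0.12 μg/mL — S
Chloramphenicol (128 μg/mL) ≥ 8 μg/mL ⇒ resistant

R, R, R, I, R, R, S, R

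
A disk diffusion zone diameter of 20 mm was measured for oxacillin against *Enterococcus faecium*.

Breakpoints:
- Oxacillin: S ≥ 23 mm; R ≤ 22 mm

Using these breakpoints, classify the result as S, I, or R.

Resistant

Oxacillin (20 mm) ≤ 22 mm ⇒ resistant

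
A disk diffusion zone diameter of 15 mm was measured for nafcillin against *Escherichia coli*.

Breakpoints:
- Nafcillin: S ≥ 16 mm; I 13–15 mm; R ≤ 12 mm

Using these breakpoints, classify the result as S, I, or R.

Nafcillin: 15 mm is in 13–15 mm — Intermediate

Intermediate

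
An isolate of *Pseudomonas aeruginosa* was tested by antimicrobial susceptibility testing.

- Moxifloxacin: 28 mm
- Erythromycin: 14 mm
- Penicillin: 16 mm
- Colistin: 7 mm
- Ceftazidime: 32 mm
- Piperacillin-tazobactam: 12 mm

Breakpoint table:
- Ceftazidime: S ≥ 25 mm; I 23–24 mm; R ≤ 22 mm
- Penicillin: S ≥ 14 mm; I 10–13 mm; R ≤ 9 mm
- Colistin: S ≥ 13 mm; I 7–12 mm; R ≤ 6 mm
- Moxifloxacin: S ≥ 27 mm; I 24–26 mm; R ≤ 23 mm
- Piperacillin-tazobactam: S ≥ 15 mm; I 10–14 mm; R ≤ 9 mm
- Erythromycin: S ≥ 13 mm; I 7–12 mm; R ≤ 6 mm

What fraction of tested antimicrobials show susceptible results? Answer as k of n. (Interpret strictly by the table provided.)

4 of 6

Moxifloxacin 28 mm: ≥ 27 mm → Susceptible
Erythromycin 14 mm: ≥ 13 mm → Susceptible
Penicillin: 16 mm is ≥ 14 mm → S
Colistin: 7 mm is in 7–12 mm ⇒ Intermediate
Ceftazidime 32 mm: ≥ 25 mm → S
Piperacillin-tazobactam 12 mm: in 10–14 mm ⇒ I
Susceptible: 4/6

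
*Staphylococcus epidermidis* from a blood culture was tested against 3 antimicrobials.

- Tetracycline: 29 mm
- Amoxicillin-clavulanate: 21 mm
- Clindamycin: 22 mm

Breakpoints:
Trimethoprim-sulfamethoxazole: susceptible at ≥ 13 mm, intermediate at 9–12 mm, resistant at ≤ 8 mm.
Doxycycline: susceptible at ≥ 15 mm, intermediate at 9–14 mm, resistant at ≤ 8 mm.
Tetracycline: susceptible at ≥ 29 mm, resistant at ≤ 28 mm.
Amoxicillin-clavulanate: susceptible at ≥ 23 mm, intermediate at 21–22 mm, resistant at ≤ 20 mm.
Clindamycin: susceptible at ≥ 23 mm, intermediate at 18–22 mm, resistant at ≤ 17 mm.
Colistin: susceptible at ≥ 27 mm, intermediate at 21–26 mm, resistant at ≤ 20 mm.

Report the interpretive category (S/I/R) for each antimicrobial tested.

S, I, I

Tetracycline 29 mm: ≥ 29 mm — Susceptible
Amoxicillin-clavulanate: 21 mm is in 21–22 mm ⇒ I
Clindamycin 22 mm: in 18–22 mm — intermediate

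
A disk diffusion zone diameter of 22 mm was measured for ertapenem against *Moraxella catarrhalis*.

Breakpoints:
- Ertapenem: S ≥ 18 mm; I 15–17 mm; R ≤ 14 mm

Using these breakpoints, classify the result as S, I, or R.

S

Ertapenem 22 mm: ≥ 18 mm ⇒ susceptible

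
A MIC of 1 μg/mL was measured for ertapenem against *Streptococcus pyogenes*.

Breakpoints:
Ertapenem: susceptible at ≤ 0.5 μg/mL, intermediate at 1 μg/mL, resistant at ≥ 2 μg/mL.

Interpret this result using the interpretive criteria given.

I

Ertapenem: 1 μg/mL is = 1 μg/mL ⇒ Intermediate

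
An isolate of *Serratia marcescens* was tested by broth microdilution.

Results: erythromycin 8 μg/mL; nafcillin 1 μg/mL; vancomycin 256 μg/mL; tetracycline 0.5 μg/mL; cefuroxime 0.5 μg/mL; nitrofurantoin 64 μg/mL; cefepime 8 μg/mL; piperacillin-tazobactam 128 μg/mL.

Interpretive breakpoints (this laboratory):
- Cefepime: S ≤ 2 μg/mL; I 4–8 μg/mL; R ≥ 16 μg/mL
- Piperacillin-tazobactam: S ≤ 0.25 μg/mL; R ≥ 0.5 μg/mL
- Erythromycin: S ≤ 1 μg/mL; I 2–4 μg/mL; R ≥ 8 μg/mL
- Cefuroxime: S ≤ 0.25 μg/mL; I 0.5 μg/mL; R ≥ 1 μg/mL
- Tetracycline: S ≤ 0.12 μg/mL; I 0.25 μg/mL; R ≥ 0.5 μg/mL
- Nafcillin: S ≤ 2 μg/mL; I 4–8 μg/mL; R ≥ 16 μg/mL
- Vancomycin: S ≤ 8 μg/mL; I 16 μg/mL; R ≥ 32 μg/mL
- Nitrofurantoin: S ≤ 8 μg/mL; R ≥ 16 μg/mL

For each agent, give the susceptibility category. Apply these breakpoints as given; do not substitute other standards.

R, S, R, R, I, R, I, R

Erythromycin 8 μg/mL: ≥ 8 μg/mL ⇒ Resistant
Nafcillin 1 μg/mL: ≤ 2 μg/mL → susceptible
Vancomycin (256 μg/mL) ≥ 32 μg/mL — resistant
Tetracycline: 0.5 μg/mL is ≥ 0.5 μg/mL — Resistant
Cefuroxime 0.5 μg/mL: = 0.5 μg/mL → intermediate
Nitrofurantoin: 64 μg/mL is ≥ 16 μg/mL ⇒ resistant
Cefepime (8 μg/mL) in 4–8 μg/mL ⇒ Intermediate
Piperacillin-tazobactam (128 μg/mL) ≥ 0.5 μg/mL — R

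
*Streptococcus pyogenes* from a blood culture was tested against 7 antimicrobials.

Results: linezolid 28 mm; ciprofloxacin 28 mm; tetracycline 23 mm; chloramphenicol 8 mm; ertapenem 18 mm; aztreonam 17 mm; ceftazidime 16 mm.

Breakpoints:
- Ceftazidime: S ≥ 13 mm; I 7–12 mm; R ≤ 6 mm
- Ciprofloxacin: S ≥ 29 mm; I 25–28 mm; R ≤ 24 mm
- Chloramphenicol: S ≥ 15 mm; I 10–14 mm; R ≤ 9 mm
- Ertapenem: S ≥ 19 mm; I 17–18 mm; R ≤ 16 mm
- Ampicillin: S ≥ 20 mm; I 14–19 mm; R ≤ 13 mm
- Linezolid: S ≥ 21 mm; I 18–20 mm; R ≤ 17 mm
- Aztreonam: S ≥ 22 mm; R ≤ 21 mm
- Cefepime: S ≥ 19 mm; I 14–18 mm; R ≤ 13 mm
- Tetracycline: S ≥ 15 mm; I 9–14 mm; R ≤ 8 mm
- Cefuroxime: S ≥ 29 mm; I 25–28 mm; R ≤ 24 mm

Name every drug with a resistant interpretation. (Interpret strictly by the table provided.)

chloramphenicol, aztreonam

Linezolid: 28 mm is ≥ 21 mm — susceptible
Ciprofloxacin: 28 mm is in 25–28 mm ⇒ I
Tetracycline (23 mm) ≥ 15 mm → Susceptible
Chloramphenicol (8 mm) ≤ 9 mm ⇒ R
Ertapenem: 18 mm is in 17–18 mm — Intermediate
Aztreonam 17 mm: ≤ 21 mm — Resistant
Ceftazidime 16 mm: ≥ 13 mm → S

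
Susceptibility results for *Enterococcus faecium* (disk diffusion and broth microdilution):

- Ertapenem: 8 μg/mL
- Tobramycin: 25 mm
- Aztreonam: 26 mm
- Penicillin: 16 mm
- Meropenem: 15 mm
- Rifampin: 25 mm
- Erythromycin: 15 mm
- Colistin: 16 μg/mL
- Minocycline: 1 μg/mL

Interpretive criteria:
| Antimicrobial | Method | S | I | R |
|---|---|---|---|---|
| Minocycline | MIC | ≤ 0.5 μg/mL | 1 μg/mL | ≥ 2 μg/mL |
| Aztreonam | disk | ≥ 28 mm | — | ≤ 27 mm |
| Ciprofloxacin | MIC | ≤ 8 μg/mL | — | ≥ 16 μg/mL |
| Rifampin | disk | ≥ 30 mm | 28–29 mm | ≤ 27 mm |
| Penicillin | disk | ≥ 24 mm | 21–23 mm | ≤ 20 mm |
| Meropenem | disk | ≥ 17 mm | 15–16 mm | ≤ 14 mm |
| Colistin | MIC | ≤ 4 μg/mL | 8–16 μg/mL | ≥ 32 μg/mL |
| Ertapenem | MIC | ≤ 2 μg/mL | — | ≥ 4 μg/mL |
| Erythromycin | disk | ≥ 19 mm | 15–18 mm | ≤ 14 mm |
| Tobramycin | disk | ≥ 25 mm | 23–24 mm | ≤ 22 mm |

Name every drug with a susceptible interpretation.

Ertapenem: 8 μg/mL is ≥ 4 μg/mL — R
Tobramycin: 25 mm is ≥ 25 mm ⇒ S
Aztreonam 26 mm: ≤ 27 mm — resistant
Penicillin 16 mm: ≤ 20 mm → Resistant
Meropenem: 15 mm is in 15–16 mm — Intermediate
Rifampin (25 mm) ≤ 27 mm — Resistant
Erythromycin: 15 mm is in 15–18 mm ⇒ intermediate
Colistin (16 μg/mL) in 8–16 μg/mL → intermediate
Minocycline 1 μg/mL: = 1 μg/mL → Intermediate

tobramycin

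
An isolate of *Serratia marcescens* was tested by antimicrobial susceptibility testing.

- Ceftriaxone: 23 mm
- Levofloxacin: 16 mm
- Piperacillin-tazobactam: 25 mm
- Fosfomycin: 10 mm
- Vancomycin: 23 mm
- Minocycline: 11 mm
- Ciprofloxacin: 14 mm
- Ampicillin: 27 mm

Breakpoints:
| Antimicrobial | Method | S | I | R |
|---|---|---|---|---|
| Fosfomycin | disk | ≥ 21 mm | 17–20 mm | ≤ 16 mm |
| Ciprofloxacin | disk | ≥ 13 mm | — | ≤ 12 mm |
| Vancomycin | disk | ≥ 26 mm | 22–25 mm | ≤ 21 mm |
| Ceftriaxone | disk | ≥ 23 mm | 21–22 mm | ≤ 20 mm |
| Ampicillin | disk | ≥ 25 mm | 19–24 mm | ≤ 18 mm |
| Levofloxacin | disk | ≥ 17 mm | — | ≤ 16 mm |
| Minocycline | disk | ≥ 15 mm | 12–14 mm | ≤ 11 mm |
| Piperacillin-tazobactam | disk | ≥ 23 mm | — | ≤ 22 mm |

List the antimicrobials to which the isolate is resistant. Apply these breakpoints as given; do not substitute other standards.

levofloxacin, fosfomycin, minocycline

Ceftriaxone 23 mm: ≥ 23 mm → S
Levofloxacin (16 mm) ≤ 16 mm → resistant
Piperacillin-tazobactam (25 mm) ≥ 23 mm — susceptible
Fosfomycin (10 mm) ≤ 16 mm → resistant
Vancomycin 23 mm: in 22–25 mm — Intermediate
Minocycline 11 mm: ≤ 11 mm ⇒ Resistant
Ciprofloxacin (14 mm) ≥ 13 mm → S
Ampicillin 27 mm: ≥ 25 mm → susceptible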